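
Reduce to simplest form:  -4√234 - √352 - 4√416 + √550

-28*√26 + √22

4√234 = 12*√26; √352 = 4*√22; 4√416 = 16*√26; √550 = 5*√22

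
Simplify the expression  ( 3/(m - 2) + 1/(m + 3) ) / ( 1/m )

Numerator: 3/(m - 2) + 1/(m + 3) = (4*m + 7)/(m² + m - 6)
Denominator: 1/m = 1/m
Divide: ((4*m + 7)/(m² + m - 6)) · (m) = (4*m² + 7*m)/(m² + m - 6)

(4*m² + 7*m)/(m² + m - 6)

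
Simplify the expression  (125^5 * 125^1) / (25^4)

125^5 = 5^15; 125^1 = 5^3; 25^4 = 5^8
Combine exponents: 5^10

5^10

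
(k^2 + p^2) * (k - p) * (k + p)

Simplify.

k^4 - p^4

Pair the conjugate factors: (k+p)(k-p) = k^2 - p^2, then repeat with the next factor.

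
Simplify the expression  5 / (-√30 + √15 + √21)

Group as (√15 + √21) - √30; multiply by (√15 + √21) + √30, then rationalise the remaining surd.

(-5*√30 + 20*√21 + 30*√15 + 25*√42)/204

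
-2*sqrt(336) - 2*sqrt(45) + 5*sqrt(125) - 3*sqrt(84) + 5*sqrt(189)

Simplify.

2*sqrt(336) = 8*sqrt(21); 2*sqrt(45) = 6*sqrt(5); 5*sqrt(125) = 25*sqrt(5); 3*sqrt(84) = 6*sqrt(21); 5*sqrt(189) = 15*sqrt(21)

sqrt(21) + 19*sqrt(5)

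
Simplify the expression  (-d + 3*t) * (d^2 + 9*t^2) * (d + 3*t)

-d^4 + 81*t^4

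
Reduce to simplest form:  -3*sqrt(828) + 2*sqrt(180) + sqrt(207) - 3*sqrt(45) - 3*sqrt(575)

-30*sqrt(23) + 3*sqrt(5)

3*sqrt(828) = 18*sqrt(23); 2*sqrt(180) = 12*sqrt(5); sqrt(207) = 3*sqrt(23); 3*sqrt(45) = 9*sqrt(5); 3*sqrt(575) = 15*sqrt(23)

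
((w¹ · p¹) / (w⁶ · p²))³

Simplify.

Inside the bracket: (w^-5) · (p^-1)
Raise to the power 3: (w^-15) · (p^-3)

1/(p³*w^15)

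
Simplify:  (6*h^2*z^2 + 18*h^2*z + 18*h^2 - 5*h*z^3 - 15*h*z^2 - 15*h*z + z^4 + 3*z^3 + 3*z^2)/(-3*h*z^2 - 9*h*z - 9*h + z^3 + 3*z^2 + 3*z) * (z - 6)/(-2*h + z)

z - 6

Factor: 6*h^2*z^2 + 18*h^2*z + 18*h^2 - 5*h*z^3 - 15*h*z^2 - 15*h*z + z^4 + 3*z^3 + 3*z^2 = (-2*h + z)*(z^2 + 3*z + 3)*(-3*h + z);  -3*h*z^2 - 9*h*z - 9*h + z^3 + 3*z^2 + 3*z = (z^2 + 3*z + 3)*(-3*h + z)
Cancel the common factors (z^2 + 3*z + 3), (-3*h + z), (-2*h + z).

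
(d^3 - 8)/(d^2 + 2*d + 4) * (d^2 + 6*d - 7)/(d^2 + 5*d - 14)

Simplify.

Factor: d^3 - 8 = (d - 2)*(d^2 + 2*d + 4);  d^2 + 6*d - 7 = (d - 1)*(d + 7);  d^2 + 5*d - 14 = (d + 7)*(d - 2)
Cancel the common factors (d^2 + 2*d + 4), (d + 7), (d - 2).

d - 1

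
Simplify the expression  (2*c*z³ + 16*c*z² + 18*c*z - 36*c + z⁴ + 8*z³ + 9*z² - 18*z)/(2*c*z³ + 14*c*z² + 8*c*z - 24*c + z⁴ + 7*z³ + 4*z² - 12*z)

Factor: 2*c*z³ + 16*c*z² + 18*c*z - 36*c + z⁴ + 8*z³ + 9*z² - 18*z = (2*c + z)·(z + 6)·(z + 3)·(z - 1);  2*c*z³ + 14*c*z² + 8*c*z - 24*c + z⁴ + 7*z³ + 4*z² - 12*z = (z - 1)·(z + 6)·(z + 2)·(2*c + z)
Cancel the common factors (z - 1), (z + 6), (2*c + z).

(z + 3)/(z + 2)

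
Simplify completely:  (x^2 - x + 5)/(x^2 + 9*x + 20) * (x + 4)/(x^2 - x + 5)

Factor: x^2 + 9*x + 20 = (x + 4)*(x + 5)
Cancel the common factors (x^2 - x + 5), (x + 4).

1/(x + 5)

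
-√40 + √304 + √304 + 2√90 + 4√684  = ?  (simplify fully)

√40 = 2*√10; √304 = 4*√19; √304 = 4*√19; 2√90 = 6*√10; 4√684 = 24*√19

4*√10 + 32*√19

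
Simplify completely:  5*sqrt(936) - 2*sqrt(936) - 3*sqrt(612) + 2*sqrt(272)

-10*sqrt(17) + 18*sqrt(26)

5*sqrt(936) = 30*sqrt(26); 2*sqrt(936) = 12*sqrt(26); 3*sqrt(612) = 18*sqrt(17); 2*sqrt(272) = 8*sqrt(17)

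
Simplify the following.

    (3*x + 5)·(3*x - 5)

9*x² - 25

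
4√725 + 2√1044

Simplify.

32*√29

4√725 = 20*√29; 2√1044 = 12*√29
Combine: (20 + 12)·√29 = 32*√29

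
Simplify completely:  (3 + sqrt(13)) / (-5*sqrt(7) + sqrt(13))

(-5*sqrt(91) - 15*sqrt(7) - 13 - 3*sqrt(13))/162

Multiply numerator and denominator by sqrt(13) + 5*sqrt(7).
Denominator becomes -162; numerator becomes 3*sqrt(13) + 13 + 15*sqrt(7) + 5*sqrt(91).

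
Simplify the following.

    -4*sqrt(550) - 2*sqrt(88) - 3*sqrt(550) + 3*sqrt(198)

4*sqrt(550) = 20*sqrt(22); 2*sqrt(88) = 4*sqrt(22); 3*sqrt(550) = 15*sqrt(22); 3*sqrt(198) = 9*sqrt(22)
Combine: (-20 - 4 - 15 + 9)·sqrt(22) = -30*sqrt(22)

-30*sqrt(22)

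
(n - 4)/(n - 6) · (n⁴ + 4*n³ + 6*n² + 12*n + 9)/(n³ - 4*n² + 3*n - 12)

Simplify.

(n² + 4*n + 3)/(n - 6)

Factor: n⁴ + 4*n³ + 6*n² + 12*n + 9 = (n + 3)·(n + 1)·(n² + 3);  n³ - 4*n² + 3*n - 12 = (n - 4)·(n² + 3)
Cancel the common factors (n² + 3), (n - 4).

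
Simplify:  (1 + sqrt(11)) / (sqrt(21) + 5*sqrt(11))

Multiply numerator and denominator by -sqrt(21) + 5*sqrt(11).
Denominator becomes 254; numerator becomes -sqrt(231) - sqrt(21) + 5*sqrt(11) + 55.

(-sqrt(231) - sqrt(21) + 5*sqrt(11) + 55)/254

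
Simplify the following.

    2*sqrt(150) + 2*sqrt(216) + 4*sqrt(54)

2*sqrt(150) = 10*sqrt(6); 2*sqrt(216) = 12*sqrt(6); 4*sqrt(54) = 12*sqrt(6)
Combine: (10 + 12 + 12)·sqrt(6) = 34*sqrt(6)

34*sqrt(6)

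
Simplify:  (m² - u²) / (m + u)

m² - u² factors as -(-m + u)*(m + u).

m - u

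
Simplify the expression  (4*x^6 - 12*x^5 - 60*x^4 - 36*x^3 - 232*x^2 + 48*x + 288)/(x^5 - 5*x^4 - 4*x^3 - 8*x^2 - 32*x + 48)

(4*x^2 + 16*x + 12)/(x + 2)

Factor: 4*x^6 - 12*x^5 - 60*x^4 - 36*x^3 - 232*x^2 + 48*x + 288 = 4*(x^2 + 4)*(x + 3)*(x + 1)*(x - 6)*(x - 1);  x^5 - 5*x^4 - 4*x^3 - 8*x^2 - 32*x + 48 = (x + 2)*(x - 6)*(x^2 + 4)*(x - 1)
Cancel the common factors (x^2 + 4), (x - 1), (x - 6).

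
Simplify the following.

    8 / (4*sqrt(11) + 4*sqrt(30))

(-2*sqrt(11) + 2*sqrt(30))/19

Multiply numerator and denominator by -4*sqrt(11) + 4*sqrt(30).
Denominator becomes 304; numerator becomes -32*sqrt(11) + 32*sqrt(30).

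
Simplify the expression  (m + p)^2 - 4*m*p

After expansion: m^2 - 2*m*p + p^2 — a perfect-square trinomial.

(m - p)^2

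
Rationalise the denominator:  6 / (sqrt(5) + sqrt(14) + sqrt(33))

(-sqrt(2310) - 7*sqrt(33) + 12*sqrt(14) + 21*sqrt(5))/7

Group as (sqrt(5) + sqrt(33)) + sqrt(14); multiply by (sqrt(5) + sqrt(33)) - sqrt(14), then rationalise the remaining surd.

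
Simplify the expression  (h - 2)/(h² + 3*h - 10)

1/(h + 5)

Factor: h² + 3*h - 10 = (h - 2)·(h + 5)
Cancel the common factor (h - 2).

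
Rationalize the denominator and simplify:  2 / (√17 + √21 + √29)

(-4*√10353 + 18*√29 + 50*√21 + 66*√17)/1347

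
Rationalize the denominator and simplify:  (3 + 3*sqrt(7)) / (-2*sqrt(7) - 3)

(-33 + 3*sqrt(7))/19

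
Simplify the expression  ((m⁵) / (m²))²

Inside the bracket: m³
Raise to the power 2: m⁶

m⁶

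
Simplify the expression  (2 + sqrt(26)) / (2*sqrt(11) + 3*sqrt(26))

Multiply numerator and denominator by -2*sqrt(11) + 3*sqrt(26).
Denominator becomes 190; numerator becomes -2*sqrt(286) - 4*sqrt(11) + 6*sqrt(26) + 78.

(-sqrt(286) - 2*sqrt(11) + 3*sqrt(26) + 39)/95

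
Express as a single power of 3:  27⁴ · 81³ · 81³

3^36

27⁴ = 3^12; 81³ = 3^12; 81³ = 3^12
Combine exponents: 3^36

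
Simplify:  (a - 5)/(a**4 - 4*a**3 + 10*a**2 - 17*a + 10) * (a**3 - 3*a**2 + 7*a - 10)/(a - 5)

1/(a - 1)

Factor: a**4 - 4*a**3 + 10*a**2 - 17*a + 10 = (a - 1)*(a - 2)*(a**2 - a + 5);  a**3 - 3*a**2 + 7*a - 10 = (a - 2)*(a**2 - a + 5)
Cancel the common factors (a**2 - a + 5), (a - 2), (a - 5).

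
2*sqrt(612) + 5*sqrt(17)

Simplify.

2*sqrt(612) = 12*sqrt(17); 5*sqrt(17) = 5*sqrt(17)
Combine: (12 + 5)·sqrt(17) = 17*sqrt(17)

17*sqrt(17)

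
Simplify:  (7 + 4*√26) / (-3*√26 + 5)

Multiply numerator and denominator by 5 + 3*√26.
Denominator becomes -209; numerator becomes 41*√26 + 347.

(-347 - 41*√26)/209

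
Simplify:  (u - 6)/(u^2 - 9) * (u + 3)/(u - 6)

1/(u - 3)

Factor: u^2 - 9 = (u + 3)*(u - 3)
Cancel the common factors (u - 6), (u + 3).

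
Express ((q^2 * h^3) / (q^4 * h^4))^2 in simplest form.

1/(h^2*q^4)

Inside the bracket: (q^-2) * (h^-1)
Raise to the power 2: (q^-4) * (h^-2)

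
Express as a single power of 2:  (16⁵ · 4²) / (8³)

2^15

16⁵ = 2^20; 4² = 2^4; 8³ = 2^9
Combine exponents: 2^15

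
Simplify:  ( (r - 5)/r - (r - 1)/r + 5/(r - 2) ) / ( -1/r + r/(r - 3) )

Numerator: (r - 5)/r - (r - 1)/r + 5/(r - 2) = (r + 8)/(r^2 - 2*r)
Denominator: -1/r + r/(r - 3) = (r^2 - r + 3)/(r^2 - 3*r)
Divide: ((r + 8)/(r^2 - 2*r)) · ((r^2 - 3*r)/(r^2 - r + 3)) = (r^2 + 5*r - 24)/(r^3 - 3*r^2 + 5*r - 6)

(r^2 + 5*r - 24)/(r^3 - 3*r^2 + 5*r - 6)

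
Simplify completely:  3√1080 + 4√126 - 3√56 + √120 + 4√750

3√1080 = 18*√30; 4√126 = 12*√14; 3√56 = 6*√14; √120 = 2*√30; 4√750 = 20*√30

6*√14 + 40*√30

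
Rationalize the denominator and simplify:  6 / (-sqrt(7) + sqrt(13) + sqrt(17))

Group as (sqrt(13) + sqrt(17)) - sqrt(7); multiply by (sqrt(13) + sqrt(17)) + sqrt(7), then rationalise the remaining surd.

(-138*sqrt(7) + 18*sqrt(17) + 66*sqrt(13) + 12*sqrt(1547))/355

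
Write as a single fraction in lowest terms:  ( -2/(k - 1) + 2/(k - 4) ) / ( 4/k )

3*k/(2*k^2 - 10*k + 8)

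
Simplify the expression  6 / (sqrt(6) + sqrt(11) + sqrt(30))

Group as (sqrt(6) + sqrt(30)) + sqrt(11); multiply by (sqrt(6) + sqrt(30)) - sqrt(11), then rationalise the remaining surd.

(-72*sqrt(55) - 78*sqrt(30) + 150*sqrt(11) + 210*sqrt(6))/95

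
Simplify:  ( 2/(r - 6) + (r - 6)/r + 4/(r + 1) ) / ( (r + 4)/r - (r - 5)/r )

Numerator: 2/(r - 6) + (r - 6)/r + 4/(r + 1) = (r^3 - 5*r^2 + 2*r + 36)/(r^3 - 5*r^2 - 6*r)
Denominator: (r + 4)/r - (r - 5)/r = 9/r
Divide: ((r^3 - 5*r^2 + 2*r + 36)/(r^3 - 5*r^2 - 6*r)) · (r/9) = (r^3 - 5*r^2 + 2*r + 36)/(9*r^2 - 45*r - 54)

(r^3 - 5*r^2 + 2*r + 36)/(9*r^2 - 45*r - 54)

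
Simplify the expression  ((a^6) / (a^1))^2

Inside the bracket: a^5
Raise to the power 2: a^10

a^10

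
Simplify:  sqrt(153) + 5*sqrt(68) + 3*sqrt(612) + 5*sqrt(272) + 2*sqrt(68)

55*sqrt(17)

sqrt(153) = 3*sqrt(17); 5*sqrt(68) = 10*sqrt(17); 3*sqrt(612) = 18*sqrt(17); 5*sqrt(272) = 20*sqrt(17); 2*sqrt(68) = 4*sqrt(17)
Combine: (3 + 10 + 18 + 20 + 4)·sqrt(17) = 55*sqrt(17)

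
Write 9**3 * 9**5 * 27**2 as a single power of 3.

3**22

9**3 = 3**6; 9**5 = 3**10; 27**2 = 3**6
Combine exponents: 3**22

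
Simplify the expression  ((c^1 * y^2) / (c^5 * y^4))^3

Inside the bracket: (c^-4) * (y^-2)
Raise to the power 3: (c^-12) * (y^-6)

1/(c^12*y^6)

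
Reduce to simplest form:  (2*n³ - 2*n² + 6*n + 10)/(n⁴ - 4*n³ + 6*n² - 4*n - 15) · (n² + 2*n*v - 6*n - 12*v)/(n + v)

(2*n² + 4*n*v - 12*n - 24*v)/(n² + n*v - 3*n - 3*v)

Factor: 2*n³ - 2*n² + 6*n + 10 = 2·(n + 1)·(n² - 2*n + 5);  n⁴ - 4*n³ + 6*n² - 4*n - 15 = (n + 1)·(n² - 2*n + 5)·(n - 3);  n² + 2*n*v - 6*n - 12*v = (n + 2*v)·(n - 6)
Cancel the common factors (n² - 2*n + 5), (n + 1).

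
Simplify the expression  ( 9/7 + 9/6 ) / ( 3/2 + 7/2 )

Numerator: 9/7 + 9/6 = 39/14
Denominator: 3/2 + 7/2 = 5
Divide: (39/14) · (1/5) = 39/70

39/70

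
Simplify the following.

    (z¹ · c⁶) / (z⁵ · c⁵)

c/z⁴

Quotient: (z^-4) · c¹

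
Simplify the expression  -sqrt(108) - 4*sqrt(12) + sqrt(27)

-11*sqrt(3)

sqrt(108) = 6*sqrt(3); 4*sqrt(12) = 8*sqrt(3); sqrt(27) = 3*sqrt(3)
Combine: (-6 - 8 + 3)·sqrt(3) = -11*sqrt(3)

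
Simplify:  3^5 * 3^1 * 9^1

3^5 = 3^5; 3^1 = 3^1; 9^1 = 3^2
Combine exponents: 3^8

3^8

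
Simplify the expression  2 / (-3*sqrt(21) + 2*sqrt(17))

(-6*sqrt(21) - 4*sqrt(17))/121

Multiply numerator and denominator by 2*sqrt(17) + 3*sqrt(21).
Denominator becomes -121; numerator becomes 4*sqrt(17) + 6*sqrt(21).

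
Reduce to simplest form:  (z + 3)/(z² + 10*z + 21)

1/(z + 7)

Factor: z² + 10*z + 21 = (z + 3)·(z + 7)
Cancel the common factor (z + 3).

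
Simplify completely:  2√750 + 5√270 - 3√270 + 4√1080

2√750 = 10*√30; 5√270 = 15*√30; 3√270 = 9*√30; 4√1080 = 24*√30
Combine: (10 + 15 - 9 + 24)·√30 = 40*√30

40*√30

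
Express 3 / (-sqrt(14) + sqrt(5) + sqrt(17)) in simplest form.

(-4*sqrt(14) + sqrt(17) + 13*sqrt(5) + sqrt(1190))/46

Group as (sqrt(5) + sqrt(17)) - sqrt(14); multiply by (sqrt(5) + sqrt(17)) + sqrt(14), then rationalise the remaining surd.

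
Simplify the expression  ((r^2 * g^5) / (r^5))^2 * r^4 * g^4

g^14/r^2

Inside the bracket: (r^-3) * g^5
Raise to the power 2: (r^-6) * g^10
Multiply by r^4 * g^4: add exponents.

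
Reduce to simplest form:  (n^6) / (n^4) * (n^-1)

Quotient: n^2
Multiply by (n^-1): add exponents.

n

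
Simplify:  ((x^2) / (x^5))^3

Inside the bracket: (x^-3)
Raise to the power 3: (x^-9)

x^(-9)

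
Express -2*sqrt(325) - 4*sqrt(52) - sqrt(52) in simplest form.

2*sqrt(325) = 10*sqrt(13); 4*sqrt(52) = 8*sqrt(13); sqrt(52) = 2*sqrt(13)
Combine: (-10 - 8 - 2)·sqrt(13) = -20*sqrt(13)

-20*sqrt(13)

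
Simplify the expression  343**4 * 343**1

7**15

343**4 = 7**12; 343**1 = 7**3
Combine exponents: 7**15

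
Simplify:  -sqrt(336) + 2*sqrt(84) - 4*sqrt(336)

-16*sqrt(21)

sqrt(336) = 4*sqrt(21); 2*sqrt(84) = 4*sqrt(21); 4*sqrt(336) = 16*sqrt(21)
Combine: (-4 + 4 - 16)·sqrt(21) = -16*sqrt(21)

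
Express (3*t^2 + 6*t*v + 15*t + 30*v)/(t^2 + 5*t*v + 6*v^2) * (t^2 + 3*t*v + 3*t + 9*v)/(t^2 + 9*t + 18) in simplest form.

Factor: 3*t^2 + 6*t*v + 15*t + 30*v = 3*(t + 5)*(t + 2*v);  t^2 + 5*t*v + 6*v^2 = (t + 3*v)*(t + 2*v);  t^2 + 3*t*v + 3*t + 9*v = (t + 3*v)*(t + 3);  t^2 + 9*t + 18 = (t + 6)*(t + 3)
Cancel the common factors (t + 2*v), (t + 3), (t + 3*v).

(3*t + 15)/(t + 6)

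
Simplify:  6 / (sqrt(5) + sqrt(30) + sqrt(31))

Group as (sqrt(30) + sqrt(31)) + sqrt(5); multiply by (sqrt(30) + sqrt(31)) - sqrt(5), then rationalise the remaining surd.

(-15*sqrt(186) + 6*sqrt(31) + 9*sqrt(30) + 84*sqrt(5))/146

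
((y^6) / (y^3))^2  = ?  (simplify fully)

Inside the bracket: y^3
Raise to the power 2: y^6

y^6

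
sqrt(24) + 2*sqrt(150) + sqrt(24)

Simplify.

14*sqrt(6)

sqrt(24) = 2*sqrt(6); 2*sqrt(150) = 10*sqrt(6); sqrt(24) = 2*sqrt(6)
Combine: (2 + 10 + 2)·sqrt(6) = 14*sqrt(6)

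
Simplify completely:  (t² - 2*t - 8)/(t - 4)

t + 2

Factor: t² - 2*t - 8 = (t - 4)·(t + 2)
Cancel the common factor (t - 4).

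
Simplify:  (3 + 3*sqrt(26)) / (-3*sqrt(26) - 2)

(-228 - 3*sqrt(26))/230

Multiply numerator and denominator by -2 + 3*sqrt(26).
Denominator becomes -230; numerator becomes 3*sqrt(26) + 228.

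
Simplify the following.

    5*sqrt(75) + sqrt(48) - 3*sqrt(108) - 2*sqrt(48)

3*sqrt(3)

5*sqrt(75) = 25*sqrt(3); sqrt(48) = 4*sqrt(3); 3*sqrt(108) = 18*sqrt(3); 2*sqrt(48) = 8*sqrt(3)
Combine: (25 + 4 - 18 - 8)·sqrt(3) = 3*sqrt(3)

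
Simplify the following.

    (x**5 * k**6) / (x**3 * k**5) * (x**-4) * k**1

k**2/x**2

Quotient: x**2 * k**1
Multiply by (x**-4) * k**1: add exponents.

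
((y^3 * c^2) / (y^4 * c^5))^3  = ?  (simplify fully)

1/(c^9*y^3)

Inside the bracket: (y^-1) * (c^-3)
Raise to the power 3: (y^-3) * (c^-9)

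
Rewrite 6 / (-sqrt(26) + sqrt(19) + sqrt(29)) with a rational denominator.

Group as (sqrt(19) + sqrt(29)) - sqrt(26); multiply by (sqrt(19) + sqrt(29)) + sqrt(26), then rationalise the remaining surd.

(-33*sqrt(26) + 24*sqrt(29) + 54*sqrt(19) + 3*sqrt(14326))/430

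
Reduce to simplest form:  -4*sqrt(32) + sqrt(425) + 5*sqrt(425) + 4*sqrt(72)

4*sqrt(32) = 16*sqrt(2); sqrt(425) = 5*sqrt(17); 5*sqrt(425) = 25*sqrt(17); 4*sqrt(72) = 24*sqrt(2)

8*sqrt(2) + 30*sqrt(17)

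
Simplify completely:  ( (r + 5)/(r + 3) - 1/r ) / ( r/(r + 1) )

Numerator: (r + 5)/(r + 3) - 1/r = (r² + 4*r - 3)/(r² + 3*r)
Denominator: r/(r + 1) = r/(r + 1)
Divide: ((r² + 4*r - 3)/(r² + 3*r)) · ((r + 1)/r) = (r³ + 5*r² + r - 3)/(r³ + 3*r²)

(r³ + 5*r² + r - 3)/(r³ + 3*r²)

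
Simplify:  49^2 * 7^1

49^2 = 7^4; 7^1 = 7^1
Combine exponents: 7^5

7^5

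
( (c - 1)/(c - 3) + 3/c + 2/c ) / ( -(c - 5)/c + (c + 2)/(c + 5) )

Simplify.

(c**3 + 9*c**2 + 5*c - 75)/(2*c**2 + 19*c - 75)

Numerator: (c - 1)/(c - 3) + 3/c + 2/c = (c**2 + 4*c - 15)/(c**2 - 3*c)
Denominator: -(c - 5)/c + (c + 2)/(c + 5) = (2*c + 25)/(c**2 + 5*c)
Divide: ((c**2 + 4*c - 15)/(c**2 - 3*c)) · ((c**2 + 5*c)/(2*c + 25)) = (c**3 + 9*c**2 + 5*c - 75)/(2*c**2 + 19*c - 75)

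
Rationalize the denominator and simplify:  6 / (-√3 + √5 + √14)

(-8*√3 - 3*√14 + 6*√5 + √210)/2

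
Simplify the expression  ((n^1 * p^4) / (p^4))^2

n^2

Inside the bracket: n^1
Raise to the power 2: n^2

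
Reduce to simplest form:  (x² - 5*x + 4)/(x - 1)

x - 4

Factor: x² - 5*x + 4 = (x - 1)·(x - 4)
Cancel the common factor (x - 1).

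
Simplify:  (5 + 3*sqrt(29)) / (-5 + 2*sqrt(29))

(25*sqrt(29) + 199)/91

Multiply numerator and denominator by -2*sqrt(29) - 5.
Denominator becomes -91; numerator becomes -199 - 25*sqrt(29).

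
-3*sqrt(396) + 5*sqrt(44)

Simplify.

3*sqrt(396) = 18*sqrt(11); 5*sqrt(44) = 10*sqrt(11)
Combine: (-18 + 10)·sqrt(11) = -8*sqrt(11)

-8*sqrt(11)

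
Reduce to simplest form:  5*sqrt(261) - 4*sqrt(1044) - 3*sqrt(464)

-21*sqrt(29)

5*sqrt(261) = 15*sqrt(29); 4*sqrt(1044) = 24*sqrt(29); 3*sqrt(464) = 12*sqrt(29)
Combine: (15 - 24 - 12)·sqrt(29) = -21*sqrt(29)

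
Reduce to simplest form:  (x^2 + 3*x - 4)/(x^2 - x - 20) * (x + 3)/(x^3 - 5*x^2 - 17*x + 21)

1/(x^2 - 12*x + 35)

Factor: x^2 + 3*x - 4 = (x - 1)*(x + 4);  x^2 - x - 20 = (x - 5)*(x + 4);  x^3 - 5*x^2 - 17*x + 21 = (x - 1)*(x - 7)*(x + 3)
Cancel the common factors (x - 1), (x + 3), (x + 4).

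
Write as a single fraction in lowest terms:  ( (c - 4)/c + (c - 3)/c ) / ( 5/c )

Numerator: (c - 4)/c + (c - 3)/c = (2*c - 7)/c
Denominator: 5/c = 5/c
Divide: ((2*c - 7)/c) · (c/5) = 2*c/5 - 7/5

2*c/5 - 7/5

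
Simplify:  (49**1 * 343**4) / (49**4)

49**1 = 7**2; 343**4 = 7**12; 49**4 = 7**8
Combine exponents: 7**6

7**6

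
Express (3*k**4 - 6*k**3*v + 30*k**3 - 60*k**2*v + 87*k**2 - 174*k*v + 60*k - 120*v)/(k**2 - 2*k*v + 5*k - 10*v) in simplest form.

3*k**2 + 15*k + 12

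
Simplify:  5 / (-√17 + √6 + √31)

(-50*√17 - 20*√31 + 105*√6 + 5*√3162)/172

Group as (√6 + √31) - √17; multiply by (√6 + √31) + √17, then rationalise the remaining surd.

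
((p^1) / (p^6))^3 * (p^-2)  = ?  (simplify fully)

Inside the bracket: (p^-5)
Raise to the power 3: (p^-15)
Multiply by (p^-2): add exponents.

p^(-17)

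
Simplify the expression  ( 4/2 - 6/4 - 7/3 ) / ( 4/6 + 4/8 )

-11/7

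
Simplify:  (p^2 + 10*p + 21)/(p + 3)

p + 7

Factor: p^2 + 10*p + 21 = (p + 7)*(p + 3)
Cancel the common factor (p + 3).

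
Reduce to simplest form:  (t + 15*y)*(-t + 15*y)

-t^2 + 225*y^2

Product of conjugates: (P+Q)(P-Q) = P^2 - Q^2.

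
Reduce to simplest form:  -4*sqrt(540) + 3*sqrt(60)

4*sqrt(540) = 24*sqrt(15); 3*sqrt(60) = 6*sqrt(15)
Combine: (-24 + 6)·sqrt(15) = -18*sqrt(15)

-18*sqrt(15)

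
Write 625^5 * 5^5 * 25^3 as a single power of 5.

625^5 = 5^20; 5^5 = 5^5; 25^3 = 5^6
Combine exponents: 5^31

5^31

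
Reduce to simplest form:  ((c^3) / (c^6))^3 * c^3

c^(-6)

Inside the bracket: (c^-3)
Raise to the power 3: (c^-9)
Multiply by c^3: add exponents.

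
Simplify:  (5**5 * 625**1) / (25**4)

5**5 = 5**5; 625**1 = 5**4; 25**4 = 5**8
Combine exponents: 5**1

5**1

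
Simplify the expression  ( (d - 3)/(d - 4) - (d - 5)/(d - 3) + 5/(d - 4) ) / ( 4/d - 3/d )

(8*d² - 26*d)/(d² - 7*d + 12)

Numerator: (d - 3)/(d - 4) - (d - 5)/(d - 3) + 5/(d - 4) = (8*d - 26)/(d² - 7*d + 12)
Denominator: 4/d - 3/d = 1/d
Divide: ((8*d - 26)/(d² - 7*d + 12)) · (d) = (8*d² - 26*d)/(d² - 7*d + 12)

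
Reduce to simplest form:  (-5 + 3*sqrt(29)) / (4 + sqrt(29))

Multiply numerator and denominator by -sqrt(29) + 4.
Denominator becomes -13; numerator becomes -107 + 17*sqrt(29).

(-17*sqrt(29) + 107)/13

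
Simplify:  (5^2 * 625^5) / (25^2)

5^18

5^2 = 5^2; 625^5 = 5^20; 25^2 = 5^4
Combine exponents: 5^18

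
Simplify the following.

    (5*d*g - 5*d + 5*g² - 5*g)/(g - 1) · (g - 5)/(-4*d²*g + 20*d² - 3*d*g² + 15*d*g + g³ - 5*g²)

Factor: 5*d*g - 5*d + 5*g² - 5*g = 5·(g - 1)·(d + g);  -4*d²*g + 20*d² - 3*d*g² + 15*d*g + g³ - 5*g² = (-4*d + g)·(g - 5)·(d + g)
Cancel the common factors (d + g), (g - 5), (g - 1).

-5/(4*d - g)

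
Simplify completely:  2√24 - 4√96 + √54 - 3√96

-21*√6

2√24 = 4*√6; 4√96 = 16*√6; √54 = 3*√6; 3√96 = 12*√6
Combine: (4 - 16 + 3 - 12)·√6 = -21*√6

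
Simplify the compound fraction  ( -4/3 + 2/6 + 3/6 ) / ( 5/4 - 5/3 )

6/5

Numerator: -4/3 + 2/6 + 3/6 = -1/2
Denominator: 5/4 - 5/3 = -5/12
Divide: (-1/2) · (-12/5) = 6/5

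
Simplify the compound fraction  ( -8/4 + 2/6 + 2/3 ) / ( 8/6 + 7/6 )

-2/5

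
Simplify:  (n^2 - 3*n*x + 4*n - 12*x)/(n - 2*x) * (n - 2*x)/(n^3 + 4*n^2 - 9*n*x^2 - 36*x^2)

1/(n + 3*x)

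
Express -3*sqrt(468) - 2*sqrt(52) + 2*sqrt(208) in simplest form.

-14*sqrt(13)

3*sqrt(468) = 18*sqrt(13); 2*sqrt(52) = 4*sqrt(13); 2*sqrt(208) = 8*sqrt(13)
Combine: (-18 - 4 + 8)·sqrt(13) = -14*sqrt(13)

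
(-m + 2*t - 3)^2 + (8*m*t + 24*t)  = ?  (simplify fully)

After expansion: m^2 + 4*m*t + 6*m + 4*t^2 + 12*t + 9 — a perfect-square trinomial.

(m + 2*t + 3)^2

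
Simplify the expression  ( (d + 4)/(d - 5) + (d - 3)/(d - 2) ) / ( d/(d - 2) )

(2*d^2 - 6*d + 7)/(d^2 - 5*d)

Numerator: (d + 4)/(d - 5) + (d - 3)/(d - 2) = (2*d^2 - 6*d + 7)/(d^2 - 7*d + 10)
Denominator: d/(d - 2) = d/(d - 2)
Divide: ((2*d^2 - 6*d + 7)/(d^2 - 7*d + 10)) · ((d - 2)/d) = (2*d^2 - 6*d + 7)/(d^2 - 5*d)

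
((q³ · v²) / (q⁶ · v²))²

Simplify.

q^(-6)

Inside the bracket: (q^-3)
Raise to the power 2: (q^-6)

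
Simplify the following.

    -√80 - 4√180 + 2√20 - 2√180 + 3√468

√80 = 4*√5; 4√180 = 24*√5; 2√20 = 4*√5; 2√180 = 12*√5; 3√468 = 18*√13

-36*√5 + 18*√13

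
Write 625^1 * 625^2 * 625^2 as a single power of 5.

5^20

625^1 = 5^4; 625^2 = 5^8; 625^2 = 5^8
Combine exponents: 5^20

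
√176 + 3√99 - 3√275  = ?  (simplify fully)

-2*√11

√176 = 4*√11; 3√99 = 9*√11; 3√275 = 15*√11
Combine: (4 + 9 - 15)·√11 = -2*√11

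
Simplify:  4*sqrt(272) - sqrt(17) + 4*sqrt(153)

27*sqrt(17)

4*sqrt(272) = 16*sqrt(17); sqrt(17) = sqrt(17); 4*sqrt(153) = 12*sqrt(17)
Combine: (16 - 1 + 12)·sqrt(17) = 27*sqrt(17)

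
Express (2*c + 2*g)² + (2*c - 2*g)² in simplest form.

Binomially expand both and collect terms in (2*c), (2*g).

8*c² + 8*g²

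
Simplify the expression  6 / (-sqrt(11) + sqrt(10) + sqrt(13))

Group as (sqrt(10) + sqrt(13)) - sqrt(11); multiply by (sqrt(10) + sqrt(13)) + sqrt(11), then rationalise the remaining surd.

(-18*sqrt(11) + 12*sqrt(13) + 21*sqrt(10) + 3*sqrt(1430))/94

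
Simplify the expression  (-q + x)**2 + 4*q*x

Expanding gives q**2 + 2*q*x + x**2, a perfect square.

(q + x)**2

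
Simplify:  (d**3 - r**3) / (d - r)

Apply the difference-of-cubes factorisation and cancel (d - r).

d**2 + d*r + r**2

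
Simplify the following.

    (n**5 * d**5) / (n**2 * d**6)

Quotient: n**3 * (d**-1)

n**3/d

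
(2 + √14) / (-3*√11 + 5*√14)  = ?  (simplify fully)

Multiply numerator and denominator by 3*√11 + 5*√14.
Denominator becomes 251; numerator becomes 6*√11 + 3*√154 + 10*√14 + 70.

(6*√11 + 3*√154 + 10*√14 + 70)/251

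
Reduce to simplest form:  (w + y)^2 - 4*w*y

(w - y)^2

Expand the square and combine the 4*w*y term.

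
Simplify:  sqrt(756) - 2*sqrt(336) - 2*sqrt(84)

-6*sqrt(21)

sqrt(756) = 6*sqrt(21); 2*sqrt(336) = 8*sqrt(21); 2*sqrt(84) = 4*sqrt(21)
Combine: (6 - 8 - 4)·sqrt(21) = -6*sqrt(21)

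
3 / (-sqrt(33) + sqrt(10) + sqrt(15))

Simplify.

Group as (sqrt(10) + sqrt(15)) - sqrt(33); multiply by (sqrt(10) + sqrt(15)) + sqrt(33), then rationalise the remaining surd.

(12*sqrt(33) + 42*sqrt(15) + 57*sqrt(10) + 45*sqrt(22))/268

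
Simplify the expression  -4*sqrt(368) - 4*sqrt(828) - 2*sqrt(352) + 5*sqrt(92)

4*sqrt(368) = 16*sqrt(23); 4*sqrt(828) = 24*sqrt(23); 2*sqrt(352) = 8*sqrt(22); 5*sqrt(92) = 10*sqrt(23)

-30*sqrt(23) - 8*sqrt(22)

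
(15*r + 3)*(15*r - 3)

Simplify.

Product of conjugates: (P+Q)(P-Q) = P^2 - Q^2.

225*r^2 - 9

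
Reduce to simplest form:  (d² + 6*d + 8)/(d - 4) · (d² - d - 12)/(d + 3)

d² + 6*d + 8

Factor: d² + 6*d + 8 = (d + 4)·(d + 2);  d² - d - 12 = (d - 4)·(d + 3)
Cancel the common factors (d - 4), (d + 3).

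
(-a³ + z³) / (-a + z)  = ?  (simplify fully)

a² + a*z + z²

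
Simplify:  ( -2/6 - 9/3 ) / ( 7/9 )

-30/7

Numerator: -2/6 - 9/3 = -10/3
Denominator: 7/9 = 7/9
Divide: (-10/3) · (9/7) = -30/7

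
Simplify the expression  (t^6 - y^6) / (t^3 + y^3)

t^6 - y^6 factors as -(-t + y)*(t + y)*(t^2 - t*y + y^2)*(t^2 + t*y + y^2).

t^3 - y^3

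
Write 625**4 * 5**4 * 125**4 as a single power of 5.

625**4 = 5**16; 5**4 = 5**4; 125**4 = 5**12
Combine exponents: 5**32

5**32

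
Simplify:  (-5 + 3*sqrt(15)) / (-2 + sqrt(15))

(sqrt(15) + 35)/11

Multiply numerator and denominator by -sqrt(15) - 2.
Denominator becomes -11; numerator becomes -35 - sqrt(15).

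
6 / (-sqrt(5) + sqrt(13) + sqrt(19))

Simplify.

(-162*sqrt(5) - 6*sqrt(19) + 66*sqrt(13) + 12*sqrt(1235))/259

Group as (sqrt(13) + sqrt(19)) - sqrt(5); multiply by (sqrt(13) + sqrt(19)) + sqrt(5), then rationalise the remaining surd.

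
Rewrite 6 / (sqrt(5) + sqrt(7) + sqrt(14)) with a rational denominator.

(-21*sqrt(10) - 3*sqrt(14) + 18*sqrt(7) + 24*sqrt(5))/34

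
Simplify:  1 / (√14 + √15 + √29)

(-√6090 + 14*√15 + 15*√14)/420

Group as (√14 + √29) + √15; multiply by (√14 + √29) - √15, then rationalise the remaining surd.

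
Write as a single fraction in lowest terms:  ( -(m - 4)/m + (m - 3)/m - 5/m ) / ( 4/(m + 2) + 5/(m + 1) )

(-4*m^2 - 12*m - 8)/(9*m^2 + 14*m)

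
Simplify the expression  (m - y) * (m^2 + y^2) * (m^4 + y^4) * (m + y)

m^8 - y^8

Pair the conjugate factors: (m+y)(m-y) = m^2 - y^2, then repeat with the next factor.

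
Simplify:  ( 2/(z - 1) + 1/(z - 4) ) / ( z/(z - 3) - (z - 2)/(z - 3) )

(3*z^2 - 18*z + 27)/(2*z^2 - 10*z + 8)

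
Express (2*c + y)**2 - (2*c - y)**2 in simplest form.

8*c*y

Only the odd-power cross terms survive.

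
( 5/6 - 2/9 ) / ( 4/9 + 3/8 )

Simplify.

44/59

Numerator: 5/6 - 2/9 = 11/18
Denominator: 4/9 + 3/8 = 59/72
Divide: (11/18) · (72/59) = 44/59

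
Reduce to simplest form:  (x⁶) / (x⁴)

x²

Quotient: x²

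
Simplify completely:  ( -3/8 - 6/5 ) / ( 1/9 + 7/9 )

-567/320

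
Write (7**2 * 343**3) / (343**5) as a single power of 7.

7**(-4)

7**2 = 7**2; 343**3 = 7**9; 343**5 = 7**15
Combine exponents: 7**(-4)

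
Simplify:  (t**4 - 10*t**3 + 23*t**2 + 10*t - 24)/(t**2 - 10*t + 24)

t**2 - 1

Factor: t**4 - 10*t**3 + 23*t**2 + 10*t - 24 = (t + 1)*(t - 6)*(t - 1)*(t - 4);  t**2 - 10*t + 24 = (t - 6)*(t - 4)
Cancel the common factors (t - 4), (t - 6).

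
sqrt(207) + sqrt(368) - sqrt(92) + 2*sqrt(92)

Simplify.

9*sqrt(23)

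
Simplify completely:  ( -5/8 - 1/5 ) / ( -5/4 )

33/50

Numerator: -5/8 - 1/5 = -33/40
Denominator: -5/4 = -5/4
Divide: (-33/40) · (-4/5) = 33/50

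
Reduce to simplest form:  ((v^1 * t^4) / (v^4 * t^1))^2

t^6/v^6

Inside the bracket: (v^-3) * t^3
Raise to the power 2: (v^-6) * t^6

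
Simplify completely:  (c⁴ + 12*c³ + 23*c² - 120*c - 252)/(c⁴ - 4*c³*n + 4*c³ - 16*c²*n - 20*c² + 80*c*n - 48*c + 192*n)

Factor: c⁴ + 12*c³ + 23*c² - 120*c - 252 = (c + 7)·(c - 3)·(c + 6)·(c + 2);  c⁴ - 4*c³*n + 4*c³ - 16*c²*n - 20*c² + 80*c*n - 48*c + 192*n = (c + 6)·(c - 4*n)·(c - 4)·(c + 2)
Cancel the common factors (c + 6), (c + 2).

(c² + 4*c - 21)/(c² - 4*c*n - 4*c + 16*n)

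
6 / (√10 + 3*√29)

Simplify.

Multiply numerator and denominator by -√10 + 3*√29.
Denominator becomes 251; numerator becomes -6*√10 + 18*√29.

(-6*√10 + 18*√29)/251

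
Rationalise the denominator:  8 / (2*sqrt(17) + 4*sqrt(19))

(-4*sqrt(17) + 8*sqrt(19))/59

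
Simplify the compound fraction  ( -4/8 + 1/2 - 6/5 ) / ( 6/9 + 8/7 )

Numerator: -4/8 + 1/2 - 6/5 = -6/5
Denominator: 6/9 + 8/7 = 38/21
Divide: (-6/5) · (21/38) = -63/95

-63/95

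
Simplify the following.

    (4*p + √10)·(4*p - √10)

16*p² - 10

Product of conjugates: (P+Q)(P-Q) = P^2 - Q^2.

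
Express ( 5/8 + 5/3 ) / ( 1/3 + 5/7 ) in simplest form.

Numerator: 5/8 + 5/3 = 55/24
Denominator: 1/3 + 5/7 = 22/21
Divide: (55/24) · (21/22) = 35/16

35/16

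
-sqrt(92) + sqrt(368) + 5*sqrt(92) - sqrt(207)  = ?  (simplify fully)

9*sqrt(23)

sqrt(92) = 2*sqrt(23); sqrt(368) = 4*sqrt(23); 5*sqrt(92) = 10*sqrt(23); sqrt(207) = 3*sqrt(23)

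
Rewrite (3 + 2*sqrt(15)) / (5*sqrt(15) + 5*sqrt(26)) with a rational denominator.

(-30 - 3*sqrt(15) + 3*sqrt(26) + 2*sqrt(390))/55

Multiply numerator and denominator by -5*sqrt(26) + 5*sqrt(15).
Denominator becomes -275; numerator becomes -10*sqrt(390) - 15*sqrt(26) + 15*sqrt(15) + 150.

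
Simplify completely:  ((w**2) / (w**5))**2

w**(-6)

Inside the bracket: (w**-3)
Raise to the power 2: (w**-6)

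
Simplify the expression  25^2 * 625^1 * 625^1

25^2 = 5^4; 625^1 = 5^4; 625^1 = 5^4
Combine exponents: 5^12

5^12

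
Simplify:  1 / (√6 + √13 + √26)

Group as (√6 + √13) + √26; multiply by (√6 + √13) - √26, then rationalise the remaining surd.

(-52*√3 - 7*√26 + 19*√13 + 33*√6)/263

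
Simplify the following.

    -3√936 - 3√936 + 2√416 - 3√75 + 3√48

3√936 = 18*√26; 3√936 = 18*√26; 2√416 = 8*√26; 3√75 = 15*√3; 3√48 = 12*√3

-28*√26 - 3*√3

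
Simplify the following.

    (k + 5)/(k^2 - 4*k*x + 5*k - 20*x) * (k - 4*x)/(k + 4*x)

1/(k + 4*x)

Factor: k^2 - 4*k*x + 5*k - 20*x = (k + 5)*(k - 4*x)
Cancel the common factors (k + 5), (k - 4*x).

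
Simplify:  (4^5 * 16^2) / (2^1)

4^5 = 2^10; 16^2 = 2^8; 2^1 = 2^1
Combine exponents: 2^17

2^17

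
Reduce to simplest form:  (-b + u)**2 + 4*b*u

Expand the square and combine the 4*b*u term.

(b + u)**2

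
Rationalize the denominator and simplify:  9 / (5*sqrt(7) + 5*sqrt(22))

Multiply numerator and denominator by -5*sqrt(7) + 5*sqrt(22).
Denominator becomes 375; numerator becomes -45*sqrt(7) + 45*sqrt(22).

(-3*sqrt(7) + 3*sqrt(22))/25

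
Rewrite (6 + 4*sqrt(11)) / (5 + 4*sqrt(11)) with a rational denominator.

Multiply numerator and denominator by -4*sqrt(11) + 5.
Denominator becomes -151; numerator becomes -146 - 4*sqrt(11).

(4*sqrt(11) + 146)/151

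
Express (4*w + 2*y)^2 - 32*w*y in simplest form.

After expansion: 16*w^2 - 16*w*y + 4*y^2 — a perfect-square trinomial.

4*(2*w - y)^2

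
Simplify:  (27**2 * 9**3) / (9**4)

27**2 = 3**6; 9**3 = 3**6; 9**4 = 3**8
Combine exponents: 3**4

3**4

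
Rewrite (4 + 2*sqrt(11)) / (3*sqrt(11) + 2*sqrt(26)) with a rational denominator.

(-66 - 12*sqrt(11) + 8*sqrt(26) + 4*sqrt(286))/5

Multiply numerator and denominator by -2*sqrt(26) + 3*sqrt(11).
Denominator becomes -5; numerator becomes -4*sqrt(286) - 8*sqrt(26) + 12*sqrt(11) + 66.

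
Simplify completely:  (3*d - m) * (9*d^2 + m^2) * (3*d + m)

81*d^4 - m^4

((3*d)+m)((3*d)-m) = 9*d^2 - m^2; continue pairing.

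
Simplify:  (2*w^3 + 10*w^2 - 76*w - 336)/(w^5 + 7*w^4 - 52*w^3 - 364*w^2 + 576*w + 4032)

Factor: 2*w^3 + 10*w^2 - 76*w - 336 = 2*(w - 6)*(w + 7)*(w + 4);  w^5 + 7*w^4 - 52*w^3 - 364*w^2 + 576*w + 4032 = (w + 4)*(w + 6)*(w + 7)*(w - 4)*(w - 6)
Cancel the common factors (w - 6), (w + 7), (w + 4).

2/(w^2 + 2*w - 24)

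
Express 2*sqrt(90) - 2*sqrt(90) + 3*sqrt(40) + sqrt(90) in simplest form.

9*sqrt(10)

2*sqrt(90) = 6*sqrt(10); 2*sqrt(90) = 6*sqrt(10); 3*sqrt(40) = 6*sqrt(10); sqrt(90) = 3*sqrt(10)
Combine: (6 - 6 + 6 + 3)·sqrt(10) = 9*sqrt(10)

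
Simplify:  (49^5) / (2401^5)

7^(-10)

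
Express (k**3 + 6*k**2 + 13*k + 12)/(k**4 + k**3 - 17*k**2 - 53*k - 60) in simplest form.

1/(k - 5)

Factor: k**3 + 6*k**2 + 13*k + 12 = (k + 3)*(k**2 + 3*k + 4);  k**4 + k**3 - 17*k**2 - 53*k - 60 = (k - 5)*(k + 3)*(k**2 + 3*k + 4)
Cancel the common factors (k**2 + 3*k + 4), (k + 3).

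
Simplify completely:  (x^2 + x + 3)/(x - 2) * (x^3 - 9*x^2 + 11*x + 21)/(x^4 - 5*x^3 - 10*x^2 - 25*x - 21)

Factor: x^3 - 9*x^2 + 11*x + 21 = (x - 7)*(x + 1)*(x - 3);  x^4 - 5*x^3 - 10*x^2 - 25*x - 21 = (x + 1)*(x^2 + x + 3)*(x - 7)
Cancel the common factors (x^2 + x + 3), (x - 7), (x + 1).

(x - 3)/(x - 2)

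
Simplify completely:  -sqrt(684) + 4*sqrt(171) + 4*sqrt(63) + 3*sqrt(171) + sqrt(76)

12*sqrt(7) + 17*sqrt(19)

sqrt(684) = 6*sqrt(19); 4*sqrt(171) = 12*sqrt(19); 4*sqrt(63) = 12*sqrt(7); 3*sqrt(171) = 9*sqrt(19); sqrt(76) = 2*sqrt(19)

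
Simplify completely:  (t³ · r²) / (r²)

t³

Quotient: t³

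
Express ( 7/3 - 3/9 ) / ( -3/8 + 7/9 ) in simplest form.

144/29

Numerator: 7/3 - 3/9 = 2
Denominator: -3/8 + 7/9 = 29/72
Divide: (2) · (72/29) = 144/29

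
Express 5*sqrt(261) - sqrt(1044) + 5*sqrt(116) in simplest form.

5*sqrt(261) = 15*sqrt(29); sqrt(1044) = 6*sqrt(29); 5*sqrt(116) = 10*sqrt(29)
Combine: (15 - 6 + 10)·sqrt(29) = 19*sqrt(29)

19*sqrt(29)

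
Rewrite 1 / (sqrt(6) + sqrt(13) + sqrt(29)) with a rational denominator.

(-sqrt(2262) - 5*sqrt(29) + 11*sqrt(13) + 18*sqrt(6))/106

Group as (sqrt(6) + sqrt(13)) + sqrt(29); multiply by (sqrt(6) + sqrt(13)) - sqrt(29), then rationalise the remaining surd.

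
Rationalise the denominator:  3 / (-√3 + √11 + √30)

Group as (√11 + √30) - √3; multiply by (√11 + √30) + √3, then rationalise the remaining surd.

(-33*√11 - 9*√110 + 57*√3 + 24*√30)/62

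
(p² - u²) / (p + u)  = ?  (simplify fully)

Difference of squares: factor out (p + u).

p - u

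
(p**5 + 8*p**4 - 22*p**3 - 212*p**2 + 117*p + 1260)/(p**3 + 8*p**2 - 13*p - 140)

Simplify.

p**2 - 9

Factor: p**5 + 8*p**4 - 22*p**3 - 212*p**2 + 117*p + 1260 = (p + 7)*(p - 4)*(p + 5)*(p - 3)*(p + 3);  p**3 + 8*p**2 - 13*p - 140 = (p - 4)*(p + 5)*(p + 7)
Cancel the common factors (p - 4), (p + 5), (p + 7).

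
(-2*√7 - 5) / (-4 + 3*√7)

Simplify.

Multiply numerator and denominator by -3*√7 - 4.
Denominator becomes -47; numerator becomes 23*√7 + 62.

(-62 - 23*√7)/47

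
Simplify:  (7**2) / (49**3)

7**(-4)

7**2 = 7**2; 49**3 = 7**6
Combine exponents: 7**(-4)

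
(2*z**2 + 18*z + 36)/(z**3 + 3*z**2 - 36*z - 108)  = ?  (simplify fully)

Factor: 2*z**2 + 18*z + 36 = 2*(z + 3)*(z + 6);  z**3 + 3*z**2 - 36*z - 108 = (z + 6)*(z - 6)*(z + 3)
Cancel the common factors (z + 3), (z + 6).

2/(z - 6)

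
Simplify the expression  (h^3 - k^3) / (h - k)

h^3 - k^3 = (h - k)(h^2 + h*k + k^2).

h^2 + h*k + k^2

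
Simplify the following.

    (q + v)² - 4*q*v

(q - v)²

Expand the square and combine the 4*q*v term.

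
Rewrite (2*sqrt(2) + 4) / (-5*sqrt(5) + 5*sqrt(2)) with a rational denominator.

(-4*sqrt(5) - 2*sqrt(10) - 4*sqrt(2) - 4)/15

Multiply numerator and denominator by 5*sqrt(2) + 5*sqrt(5).
Denominator becomes -75; numerator becomes 20 + 20*sqrt(2) + 10*sqrt(10) + 20*sqrt(5).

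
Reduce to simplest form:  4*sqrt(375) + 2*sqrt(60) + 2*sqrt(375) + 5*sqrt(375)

59*sqrt(15)

4*sqrt(375) = 20*sqrt(15); 2*sqrt(60) = 4*sqrt(15); 2*sqrt(375) = 10*sqrt(15); 5*sqrt(375) = 25*sqrt(15)
Combine: (20 + 4 + 10 + 25)·sqrt(15) = 59*sqrt(15)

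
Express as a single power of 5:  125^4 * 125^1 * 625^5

5^35

125^4 = 5^12; 125^1 = 5^3; 625^5 = 5^20
Combine exponents: 5^35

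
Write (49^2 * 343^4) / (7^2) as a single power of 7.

7^14

49^2 = 7^4; 343^4 = 7^12; 7^2 = 7^2
Combine exponents: 7^14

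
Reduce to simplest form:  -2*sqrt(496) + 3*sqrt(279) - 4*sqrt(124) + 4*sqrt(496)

2*sqrt(496) = 8*sqrt(31); 3*sqrt(279) = 9*sqrt(31); 4*sqrt(124) = 8*sqrt(31); 4*sqrt(496) = 16*sqrt(31)
Combine: (-8 + 9 - 8 + 16)·sqrt(31) = 9*sqrt(31)

9*sqrt(31)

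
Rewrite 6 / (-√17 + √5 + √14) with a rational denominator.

(-√17 + 4*√14 + 13*√5 + √1190)/23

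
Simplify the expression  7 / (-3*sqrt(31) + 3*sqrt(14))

Multiply numerator and denominator by 3*sqrt(14) + 3*sqrt(31).
Denominator becomes -153; numerator becomes 21*sqrt(14) + 21*sqrt(31).

(-7*sqrt(31) - 7*sqrt(14))/51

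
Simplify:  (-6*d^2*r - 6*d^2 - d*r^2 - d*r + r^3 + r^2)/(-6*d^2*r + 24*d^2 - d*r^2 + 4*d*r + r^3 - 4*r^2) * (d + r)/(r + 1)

Factor: -6*d^2*r - 6*d^2 - d*r^2 - d*r + r^3 + r^2 = (r + 1)*(2*d + r)*(-3*d + r);  -6*d^2*r + 24*d^2 - d*r^2 + 4*d*r + r^3 - 4*r^2 = (r - 4)*(2*d + r)*(-3*d + r)
Cancel the common factors (r + 1), (-3*d + r), (2*d + r).

(d + r)/(r - 4)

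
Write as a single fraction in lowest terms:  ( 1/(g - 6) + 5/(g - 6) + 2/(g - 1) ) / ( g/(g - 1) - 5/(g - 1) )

(8*g - 18)/(g^2 - 11*g + 30)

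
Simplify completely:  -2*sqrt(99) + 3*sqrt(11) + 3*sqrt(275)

12*sqrt(11)

2*sqrt(99) = 6*sqrt(11); 3*sqrt(11) = 3*sqrt(11); 3*sqrt(275) = 15*sqrt(11)
Combine: (-6 + 3 + 15)·sqrt(11) = 12*sqrt(11)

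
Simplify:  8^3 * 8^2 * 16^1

2^19

8^3 = 2^9; 8^2 = 2^6; 16^1 = 2^4
Combine exponents: 2^19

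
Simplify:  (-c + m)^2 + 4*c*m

(c + m)^2

Expand the square and combine the 4*c*m term.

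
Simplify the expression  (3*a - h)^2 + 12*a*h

Expanding gives 9*a^2 + 6*a*h + h^2, a perfect square.

(3*a + h)^2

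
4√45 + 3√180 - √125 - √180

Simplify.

4√45 = 12*√5; 3√180 = 18*√5; √125 = 5*√5; √180 = 6*√5
Combine: (12 + 18 - 5 - 6)·√5 = 19*√5

19*√5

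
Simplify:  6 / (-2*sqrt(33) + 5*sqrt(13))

(12*sqrt(33) + 30*sqrt(13))/193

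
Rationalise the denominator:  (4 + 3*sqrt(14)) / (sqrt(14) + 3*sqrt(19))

(-42 - 4*sqrt(14) + 12*sqrt(19) + 9*sqrt(266))/157

Multiply numerator and denominator by -3*sqrt(19) + sqrt(14).
Denominator becomes -157; numerator becomes -9*sqrt(266) - 12*sqrt(19) + 4*sqrt(14) + 42.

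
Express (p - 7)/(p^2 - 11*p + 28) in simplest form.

Factor: p^2 - 11*p + 28 = (p - 7)*(p - 4)
Cancel the common factor (p - 7).

1/(p - 4)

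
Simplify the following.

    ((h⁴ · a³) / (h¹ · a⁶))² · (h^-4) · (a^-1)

Inside the bracket: h³ · (a^-3)
Raise to the power 2: h⁶ · (a^-6)
Multiply by (h^-4) · (a^-1): add exponents.

h²/a⁷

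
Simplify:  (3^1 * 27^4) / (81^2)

3^5

3^1 = 3^1; 27^4 = 3^12; 81^2 = 3^8
Combine exponents: 3^5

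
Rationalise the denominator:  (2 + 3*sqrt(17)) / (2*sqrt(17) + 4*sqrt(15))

Multiply numerator and denominator by -4*sqrt(15) + 2*sqrt(17).
Denominator becomes -172; numerator becomes -12*sqrt(255) - 8*sqrt(15) + 4*sqrt(17) + 102.

(-51 - 2*sqrt(17) + 4*sqrt(15) + 6*sqrt(255))/86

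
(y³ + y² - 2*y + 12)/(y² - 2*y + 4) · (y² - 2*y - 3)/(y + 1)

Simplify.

y² - 9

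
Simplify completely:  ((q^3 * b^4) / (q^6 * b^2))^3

Inside the bracket: (q^-3) * b^2
Raise to the power 3: (q^-9) * b^6

b^6/q^9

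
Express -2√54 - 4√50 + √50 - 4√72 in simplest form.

2√54 = 6*√6; 4√50 = 20*√2; √50 = 5*√2; 4√72 = 24*√2

-39*√2 - 6*√6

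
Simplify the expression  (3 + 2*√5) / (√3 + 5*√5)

Multiply numerator and denominator by -√3 + 5*√5.
Denominator becomes 122; numerator becomes -2*√15 - 3*√3 + 15*√5 + 50.

(-2*√15 - 3*√3 + 15*√5 + 50)/122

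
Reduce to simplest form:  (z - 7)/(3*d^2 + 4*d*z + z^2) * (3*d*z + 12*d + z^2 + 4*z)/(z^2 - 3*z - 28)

Factor: 3*d^2 + 4*d*z + z^2 = (d + z)*(3*d + z);  3*d*z + 12*d + z^2 + 4*z = (3*d + z)*(z + 4);  z^2 - 3*z - 28 = (z + 4)*(z - 7)
Cancel the common factors (z + 4), (3*d + z), (z - 7).

1/(d + z)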